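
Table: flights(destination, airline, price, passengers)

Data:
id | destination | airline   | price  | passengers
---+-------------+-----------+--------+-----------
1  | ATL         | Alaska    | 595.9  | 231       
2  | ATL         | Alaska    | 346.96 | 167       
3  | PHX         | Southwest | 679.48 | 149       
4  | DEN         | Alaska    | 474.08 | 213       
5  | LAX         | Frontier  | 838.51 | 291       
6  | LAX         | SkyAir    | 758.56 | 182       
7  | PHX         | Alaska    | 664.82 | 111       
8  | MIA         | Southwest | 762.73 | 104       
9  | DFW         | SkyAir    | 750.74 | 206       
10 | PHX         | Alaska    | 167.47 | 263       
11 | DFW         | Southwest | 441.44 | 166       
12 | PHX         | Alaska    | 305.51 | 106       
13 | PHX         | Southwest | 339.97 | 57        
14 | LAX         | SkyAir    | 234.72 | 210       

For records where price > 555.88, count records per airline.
SELECT airline, COUNT(*)
FROM flights
WHERE price > 555.88
GROUP BY airline

Note: WHERE filters rows before grouping.

Result:
  Alaska: 2
  Frontier: 1
  SkyAir: 2
  Southwest: 2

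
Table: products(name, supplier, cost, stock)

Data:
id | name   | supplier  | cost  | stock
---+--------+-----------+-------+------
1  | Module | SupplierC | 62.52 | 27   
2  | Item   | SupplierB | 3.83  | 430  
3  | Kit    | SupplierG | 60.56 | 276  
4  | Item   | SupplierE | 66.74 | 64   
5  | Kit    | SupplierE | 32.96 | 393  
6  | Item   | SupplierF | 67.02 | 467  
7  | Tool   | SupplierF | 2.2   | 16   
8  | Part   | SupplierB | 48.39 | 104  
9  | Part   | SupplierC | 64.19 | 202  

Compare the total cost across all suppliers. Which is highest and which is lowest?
SELECT supplier, SUM(cost)
FROM products
GROUP BY supplier
ORDER BY SUM(cost)

All groups:
  SupplierB: 52.22
  SupplierG: 60.56
  SupplierF: 69.22
  SupplierE: 99.70
  SupplierC: 126.71

Highest: SupplierC (126.71)
Lowest: SupplierB (52.22)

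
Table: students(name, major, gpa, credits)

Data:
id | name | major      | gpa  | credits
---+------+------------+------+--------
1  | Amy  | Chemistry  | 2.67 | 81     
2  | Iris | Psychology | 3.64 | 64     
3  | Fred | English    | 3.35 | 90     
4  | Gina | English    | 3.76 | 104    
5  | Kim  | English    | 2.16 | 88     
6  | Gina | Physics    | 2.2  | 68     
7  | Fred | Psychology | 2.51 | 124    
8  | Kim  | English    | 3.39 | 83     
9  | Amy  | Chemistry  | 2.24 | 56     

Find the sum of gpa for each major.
SELECT major, SUM(gpa) as result
FROM students
GROUP BY major

Result:
  Chemistry: 4.91
  English: 12.66
  Physics: 2.20
  Psychology: 6.15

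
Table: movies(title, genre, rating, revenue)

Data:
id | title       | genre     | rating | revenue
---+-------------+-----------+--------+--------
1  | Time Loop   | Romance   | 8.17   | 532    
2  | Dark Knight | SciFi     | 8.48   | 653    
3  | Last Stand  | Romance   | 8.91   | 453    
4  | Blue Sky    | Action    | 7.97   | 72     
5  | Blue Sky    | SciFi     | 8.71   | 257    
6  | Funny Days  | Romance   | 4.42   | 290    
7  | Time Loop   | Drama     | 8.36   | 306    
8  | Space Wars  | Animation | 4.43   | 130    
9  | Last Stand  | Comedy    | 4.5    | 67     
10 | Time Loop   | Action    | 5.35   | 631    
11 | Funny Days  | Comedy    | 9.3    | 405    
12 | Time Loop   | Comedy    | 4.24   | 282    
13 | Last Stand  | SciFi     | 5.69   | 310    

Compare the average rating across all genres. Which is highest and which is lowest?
SELECT genre, AVG(rating)
FROM movies
GROUP BY genre
ORDER BY AVG(rating)

All groups:
  Animation: 4.43
  Comedy: 6.01
  Action: 6.66
  Romance: 7.17
  SciFi: 7.63
  Drama: 8.36

Highest: Drama (8.36)
Lowest: Animation (4.43)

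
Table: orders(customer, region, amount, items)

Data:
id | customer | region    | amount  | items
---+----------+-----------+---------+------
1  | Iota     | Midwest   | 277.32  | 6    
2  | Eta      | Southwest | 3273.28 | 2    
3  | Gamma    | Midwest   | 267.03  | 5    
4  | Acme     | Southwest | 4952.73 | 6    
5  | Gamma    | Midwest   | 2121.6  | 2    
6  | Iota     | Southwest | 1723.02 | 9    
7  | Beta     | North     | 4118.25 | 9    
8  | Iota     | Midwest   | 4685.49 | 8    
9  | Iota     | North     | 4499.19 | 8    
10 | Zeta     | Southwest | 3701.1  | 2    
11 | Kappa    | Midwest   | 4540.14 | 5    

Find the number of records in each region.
SELECT region, COUNT(*) as count
FROM orders
GROUP BY region

Result:
  Midwest: 5
  North: 2
  Southwest: 4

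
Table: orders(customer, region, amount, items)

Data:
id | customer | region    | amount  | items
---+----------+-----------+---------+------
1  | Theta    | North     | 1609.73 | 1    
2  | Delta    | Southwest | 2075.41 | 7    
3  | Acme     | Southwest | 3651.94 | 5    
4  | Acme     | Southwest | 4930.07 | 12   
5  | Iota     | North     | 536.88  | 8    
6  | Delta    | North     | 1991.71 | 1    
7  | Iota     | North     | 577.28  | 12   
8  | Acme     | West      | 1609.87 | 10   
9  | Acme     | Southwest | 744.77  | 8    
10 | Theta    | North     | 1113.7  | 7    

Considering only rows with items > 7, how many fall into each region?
SELECT region, COUNT(*)
FROM orders
WHERE items > 7
GROUP BY region

Note: WHERE filters rows before grouping.

Result:
  North: 2
  Southwest: 2
  West: 1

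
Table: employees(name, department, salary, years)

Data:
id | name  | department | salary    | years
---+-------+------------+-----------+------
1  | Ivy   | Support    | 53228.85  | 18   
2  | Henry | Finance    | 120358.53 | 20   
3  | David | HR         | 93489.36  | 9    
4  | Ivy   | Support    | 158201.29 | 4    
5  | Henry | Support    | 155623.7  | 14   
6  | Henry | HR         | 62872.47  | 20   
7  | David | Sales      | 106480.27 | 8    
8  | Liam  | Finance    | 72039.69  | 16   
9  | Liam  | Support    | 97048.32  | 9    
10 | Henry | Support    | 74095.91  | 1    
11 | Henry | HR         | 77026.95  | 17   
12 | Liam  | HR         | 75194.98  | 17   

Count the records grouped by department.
SELECT department, COUNT(*) as count
FROM employees
GROUP BY department

Result:
  Finance: 2
  HR: 4
  Sales: 1
  Support: 5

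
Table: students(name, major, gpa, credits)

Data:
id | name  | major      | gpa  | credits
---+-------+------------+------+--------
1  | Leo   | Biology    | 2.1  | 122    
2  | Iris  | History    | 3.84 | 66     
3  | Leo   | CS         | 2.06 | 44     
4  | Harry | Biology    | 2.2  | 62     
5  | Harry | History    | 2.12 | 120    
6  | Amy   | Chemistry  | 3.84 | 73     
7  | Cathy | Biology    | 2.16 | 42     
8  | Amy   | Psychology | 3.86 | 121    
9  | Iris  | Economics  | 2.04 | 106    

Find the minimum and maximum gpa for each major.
SELECT major, MIN(gpa), MAX(gpa)
FROM students
GROUP BY major

Result:
  Biology: min=2.10, max=2.20
  CS: min=2.06, max=2.06
  Chemistry: min=3.84, max=3.84
  Economics: min=2.04, max=2.04
  History: min=2.12, max=3.84
  Psychology: min=3.86, max=3.86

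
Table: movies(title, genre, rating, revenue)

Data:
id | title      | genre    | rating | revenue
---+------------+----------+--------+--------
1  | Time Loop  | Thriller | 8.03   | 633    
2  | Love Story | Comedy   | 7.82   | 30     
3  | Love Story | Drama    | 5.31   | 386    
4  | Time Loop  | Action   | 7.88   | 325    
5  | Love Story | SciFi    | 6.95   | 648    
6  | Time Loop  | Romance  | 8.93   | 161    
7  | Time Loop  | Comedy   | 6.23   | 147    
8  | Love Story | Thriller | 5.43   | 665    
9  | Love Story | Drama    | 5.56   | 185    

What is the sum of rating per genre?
SELECT genre, SUM(rating) as result
FROM movies
GROUP BY genre

Result:
  Action: 7.88
  Comedy: 14.05
  Drama: 10.87
  Romance: 8.93
  SciFi: 6.95
  Thriller: 13.46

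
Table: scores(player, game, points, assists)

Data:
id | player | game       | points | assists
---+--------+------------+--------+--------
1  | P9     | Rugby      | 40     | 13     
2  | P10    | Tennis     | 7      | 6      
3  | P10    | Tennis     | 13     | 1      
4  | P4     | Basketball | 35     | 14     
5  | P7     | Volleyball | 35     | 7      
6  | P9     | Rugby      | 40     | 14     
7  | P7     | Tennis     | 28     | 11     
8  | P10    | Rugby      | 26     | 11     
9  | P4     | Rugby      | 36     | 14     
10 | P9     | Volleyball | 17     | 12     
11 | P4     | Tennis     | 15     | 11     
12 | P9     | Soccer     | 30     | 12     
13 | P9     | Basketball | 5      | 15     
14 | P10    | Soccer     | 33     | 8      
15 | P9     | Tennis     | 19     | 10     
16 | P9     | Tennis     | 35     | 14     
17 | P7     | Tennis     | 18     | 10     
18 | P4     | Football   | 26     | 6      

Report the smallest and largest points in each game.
SELECT game, MIN(points), MAX(points)
FROM scores
GROUP BY game

Result:
  Basketball: min=5, max=35
  Football: min=26, max=26
  Rugby: min=26, max=40
  Soccer: min=30, max=33
  Tennis: min=7, max=35
  Volleyball: min=17, max=35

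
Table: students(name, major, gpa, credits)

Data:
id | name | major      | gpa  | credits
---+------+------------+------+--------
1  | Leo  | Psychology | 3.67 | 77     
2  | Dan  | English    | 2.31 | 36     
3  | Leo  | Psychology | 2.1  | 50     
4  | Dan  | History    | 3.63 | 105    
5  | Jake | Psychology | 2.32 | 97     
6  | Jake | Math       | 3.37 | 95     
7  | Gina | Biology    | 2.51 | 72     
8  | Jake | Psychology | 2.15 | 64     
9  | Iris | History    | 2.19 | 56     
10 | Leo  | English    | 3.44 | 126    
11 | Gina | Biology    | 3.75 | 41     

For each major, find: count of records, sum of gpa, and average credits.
SELECT major,
       COUNT(*) as cnt,
       SUM(gpa) as total_gpa,
       AVG(credits) as avg_credits
FROM students
GROUP BY major

Result:
  Biology: 2 records, 6.26 total gpa, 56.50 avg credits
  English: 2 records, 5.75 total gpa, 81.00 avg credits
  History: 2 records, 5.82 total gpa, 80.50 avg credits
  Math: 1 records, 3.37 total gpa, 95.00 avg credits
  Psychology: 4 records, 10.24 total gpa, 72.00 avg credits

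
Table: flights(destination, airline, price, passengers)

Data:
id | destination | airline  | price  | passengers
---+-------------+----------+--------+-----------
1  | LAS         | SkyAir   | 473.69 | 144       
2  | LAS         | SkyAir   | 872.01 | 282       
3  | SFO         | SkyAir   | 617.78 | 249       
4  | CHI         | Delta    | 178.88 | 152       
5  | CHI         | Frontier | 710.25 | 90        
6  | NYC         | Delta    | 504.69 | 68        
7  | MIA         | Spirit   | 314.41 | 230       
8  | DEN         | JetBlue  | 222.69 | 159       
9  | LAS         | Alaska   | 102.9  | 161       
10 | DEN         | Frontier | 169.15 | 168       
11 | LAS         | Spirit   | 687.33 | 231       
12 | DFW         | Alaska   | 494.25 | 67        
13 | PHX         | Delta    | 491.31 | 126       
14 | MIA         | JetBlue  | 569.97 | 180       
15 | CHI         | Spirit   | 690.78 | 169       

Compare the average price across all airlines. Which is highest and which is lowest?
SELECT airline, AVG(price)
FROM flights
GROUP BY airline
ORDER BY AVG(price)

All groups:
  Alaska: 298.58
  Delta: 391.63
  JetBlue: 396.33
  Frontier: 439.70
  Spirit: 564.17
  SkyAir: 654.49

Highest: SkyAir (654.49)
Lowest: Alaska (298.58)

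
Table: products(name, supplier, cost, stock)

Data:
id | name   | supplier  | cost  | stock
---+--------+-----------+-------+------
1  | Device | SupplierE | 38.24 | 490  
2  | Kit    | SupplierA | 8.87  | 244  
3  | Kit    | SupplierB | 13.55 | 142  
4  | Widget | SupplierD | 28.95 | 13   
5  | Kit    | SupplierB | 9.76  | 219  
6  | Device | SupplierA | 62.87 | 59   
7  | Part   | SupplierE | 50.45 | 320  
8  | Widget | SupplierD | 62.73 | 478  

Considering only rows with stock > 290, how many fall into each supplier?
SELECT supplier, COUNT(*)
FROM products
WHERE stock > 290
GROUP BY supplier

Note: WHERE filters rows before grouping.

Result:
  SupplierD: 1
  SupplierE: 2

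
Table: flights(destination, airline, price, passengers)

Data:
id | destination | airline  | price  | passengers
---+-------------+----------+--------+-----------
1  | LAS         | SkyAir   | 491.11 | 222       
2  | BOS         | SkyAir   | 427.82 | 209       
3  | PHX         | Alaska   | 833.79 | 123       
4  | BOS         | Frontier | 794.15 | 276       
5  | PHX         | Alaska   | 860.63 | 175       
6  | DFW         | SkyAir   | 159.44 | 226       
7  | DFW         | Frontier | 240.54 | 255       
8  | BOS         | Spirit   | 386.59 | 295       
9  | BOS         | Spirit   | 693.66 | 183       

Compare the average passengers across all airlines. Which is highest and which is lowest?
SELECT airline, AVG(passengers)
FROM flights
GROUP BY airline
ORDER BY AVG(passengers)

All groups:
  Alaska: 149.00
  SkyAir: 219.00
  Spirit: 239.00
  Frontier: 265.50

Highest: Frontier (265.50)
Lowest: Alaska (149.00)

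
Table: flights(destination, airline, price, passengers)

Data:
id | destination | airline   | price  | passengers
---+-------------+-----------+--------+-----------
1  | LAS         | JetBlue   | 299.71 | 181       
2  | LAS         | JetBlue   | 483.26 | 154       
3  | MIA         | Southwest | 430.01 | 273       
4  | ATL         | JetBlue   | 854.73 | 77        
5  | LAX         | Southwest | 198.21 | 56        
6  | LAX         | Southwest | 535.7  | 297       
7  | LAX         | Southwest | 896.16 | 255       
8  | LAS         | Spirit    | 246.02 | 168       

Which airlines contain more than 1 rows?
SELECT airline, COUNT(*) as cnt
FROM flights
GROUP BY airline
HAVING COUNT(*) > 1

Result:
  JetBlue: 3
  Southwest: 4

Note: HAVING filters groups after aggregation, WHERE filters rows before.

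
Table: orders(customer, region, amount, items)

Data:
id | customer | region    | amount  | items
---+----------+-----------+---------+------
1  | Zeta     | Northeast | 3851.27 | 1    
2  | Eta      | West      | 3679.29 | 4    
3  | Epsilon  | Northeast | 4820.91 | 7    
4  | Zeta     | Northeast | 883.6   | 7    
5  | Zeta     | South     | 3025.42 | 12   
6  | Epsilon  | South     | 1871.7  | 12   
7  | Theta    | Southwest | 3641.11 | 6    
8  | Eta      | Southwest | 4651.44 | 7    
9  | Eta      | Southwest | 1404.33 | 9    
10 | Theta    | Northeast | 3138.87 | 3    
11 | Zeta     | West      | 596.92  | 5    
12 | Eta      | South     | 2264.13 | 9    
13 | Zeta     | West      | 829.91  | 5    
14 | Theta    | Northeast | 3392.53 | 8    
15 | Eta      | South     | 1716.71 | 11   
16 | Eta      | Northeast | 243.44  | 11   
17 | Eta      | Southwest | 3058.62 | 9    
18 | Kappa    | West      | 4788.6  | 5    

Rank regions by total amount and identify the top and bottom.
SELECT region, SUM(amount)
FROM orders
GROUP BY region
ORDER BY SUM(amount)

All groups:
  South: 8877.96
  West: 9894.72
  Southwest: 12755.50
  Northeast: 16330.62

Highest: Northeast (16330.62)
Lowest: South (8877.96)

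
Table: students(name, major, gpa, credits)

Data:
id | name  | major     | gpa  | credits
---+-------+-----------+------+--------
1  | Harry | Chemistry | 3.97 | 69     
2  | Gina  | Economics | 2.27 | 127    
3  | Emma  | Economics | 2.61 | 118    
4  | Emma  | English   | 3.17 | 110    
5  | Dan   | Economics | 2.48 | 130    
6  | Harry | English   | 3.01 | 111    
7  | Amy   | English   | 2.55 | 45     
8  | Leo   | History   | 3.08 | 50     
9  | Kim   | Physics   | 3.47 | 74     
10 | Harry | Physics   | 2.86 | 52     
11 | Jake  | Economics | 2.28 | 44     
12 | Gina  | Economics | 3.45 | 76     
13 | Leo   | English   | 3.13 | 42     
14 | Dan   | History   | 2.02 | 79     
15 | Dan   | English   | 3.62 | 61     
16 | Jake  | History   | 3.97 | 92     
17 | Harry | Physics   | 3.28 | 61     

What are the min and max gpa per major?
SELECT major, MIN(gpa), MAX(gpa)
FROM students
GROUP BY major

Result:
  Chemistry: min=3.97, max=3.97
  Economics: min=2.27, max=3.45
  English: min=2.55, max=3.62
  History: min=2.02, max=3.97
  Physics: min=2.86, max=3.47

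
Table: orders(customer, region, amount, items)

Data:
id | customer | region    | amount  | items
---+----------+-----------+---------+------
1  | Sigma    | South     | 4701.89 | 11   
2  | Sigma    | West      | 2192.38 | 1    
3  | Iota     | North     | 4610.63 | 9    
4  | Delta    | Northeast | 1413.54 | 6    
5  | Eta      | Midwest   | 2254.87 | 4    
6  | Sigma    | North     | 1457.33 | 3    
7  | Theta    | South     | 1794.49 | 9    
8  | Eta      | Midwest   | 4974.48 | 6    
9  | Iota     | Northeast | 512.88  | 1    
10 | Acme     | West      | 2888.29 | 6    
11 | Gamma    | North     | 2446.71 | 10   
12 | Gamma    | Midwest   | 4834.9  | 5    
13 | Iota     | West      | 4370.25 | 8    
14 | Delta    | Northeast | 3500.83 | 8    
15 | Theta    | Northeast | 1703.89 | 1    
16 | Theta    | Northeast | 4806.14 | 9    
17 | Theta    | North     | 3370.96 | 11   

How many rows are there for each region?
SELECT region, COUNT(*) as count
FROM orders
GROUP BY region

Result:
  Midwest: 3
  North: 4
  Northeast: 5
  South: 2
  West: 3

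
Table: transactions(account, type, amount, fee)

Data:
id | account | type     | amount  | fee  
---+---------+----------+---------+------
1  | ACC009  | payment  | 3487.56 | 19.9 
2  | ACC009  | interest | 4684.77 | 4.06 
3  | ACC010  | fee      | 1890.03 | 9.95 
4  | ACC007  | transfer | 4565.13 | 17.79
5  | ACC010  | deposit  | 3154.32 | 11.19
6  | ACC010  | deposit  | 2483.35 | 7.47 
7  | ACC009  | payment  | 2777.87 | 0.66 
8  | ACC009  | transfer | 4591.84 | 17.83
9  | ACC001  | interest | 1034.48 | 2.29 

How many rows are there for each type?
SELECT type, COUNT(*) as count
FROM transactions
GROUP BY type

Result:
  deposit: 2
  fee: 1
  interest: 2
  payment: 2
  transfer: 2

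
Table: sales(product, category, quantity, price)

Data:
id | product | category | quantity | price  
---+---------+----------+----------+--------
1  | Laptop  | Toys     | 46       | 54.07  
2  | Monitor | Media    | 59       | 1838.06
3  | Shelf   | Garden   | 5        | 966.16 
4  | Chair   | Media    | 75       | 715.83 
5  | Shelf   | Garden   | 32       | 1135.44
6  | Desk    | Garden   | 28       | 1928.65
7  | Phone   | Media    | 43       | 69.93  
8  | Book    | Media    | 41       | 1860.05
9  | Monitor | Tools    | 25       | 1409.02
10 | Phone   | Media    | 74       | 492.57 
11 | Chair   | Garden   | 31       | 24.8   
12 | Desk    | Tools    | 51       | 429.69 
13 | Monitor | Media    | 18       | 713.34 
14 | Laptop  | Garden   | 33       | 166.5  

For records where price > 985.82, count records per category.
SELECT category, COUNT(*)
FROM sales
WHERE price > 985.82
GROUP BY category

Note: WHERE filters rows before grouping.

Result:
  Garden: 2
  Media: 2
  Tools: 1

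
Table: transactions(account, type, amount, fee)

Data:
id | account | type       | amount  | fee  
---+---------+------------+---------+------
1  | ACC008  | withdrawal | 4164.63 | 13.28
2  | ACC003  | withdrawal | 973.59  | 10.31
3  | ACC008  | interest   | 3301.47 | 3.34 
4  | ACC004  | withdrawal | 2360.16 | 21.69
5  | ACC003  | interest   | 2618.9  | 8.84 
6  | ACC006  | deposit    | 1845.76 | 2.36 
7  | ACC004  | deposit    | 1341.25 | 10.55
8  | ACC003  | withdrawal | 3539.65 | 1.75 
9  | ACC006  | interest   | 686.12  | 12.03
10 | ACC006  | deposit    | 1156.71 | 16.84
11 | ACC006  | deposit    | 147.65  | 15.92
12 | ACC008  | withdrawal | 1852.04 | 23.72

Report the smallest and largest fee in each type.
SELECT type, MIN(fee), MAX(fee)
FROM transactions
GROUP BY type

Result:
  deposit: min=2.36, max=16.84
  interest: min=3.34, max=12.03
  withdrawal: min=1.75, max=23.72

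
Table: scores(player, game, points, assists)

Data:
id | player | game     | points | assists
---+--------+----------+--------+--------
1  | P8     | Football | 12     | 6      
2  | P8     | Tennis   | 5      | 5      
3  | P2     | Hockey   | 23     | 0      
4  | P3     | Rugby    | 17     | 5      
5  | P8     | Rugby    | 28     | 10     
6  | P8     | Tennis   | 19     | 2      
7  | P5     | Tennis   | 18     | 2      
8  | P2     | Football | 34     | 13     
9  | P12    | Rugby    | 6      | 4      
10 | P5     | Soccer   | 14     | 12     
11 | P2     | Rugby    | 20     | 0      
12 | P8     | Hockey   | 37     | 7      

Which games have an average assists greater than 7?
SELECT game, AVG(assists)
FROM scores
GROUP BY game
HAVING AVG(assists) > 7

Result:
  Football: avg=9.50
  Soccer: avg=12.00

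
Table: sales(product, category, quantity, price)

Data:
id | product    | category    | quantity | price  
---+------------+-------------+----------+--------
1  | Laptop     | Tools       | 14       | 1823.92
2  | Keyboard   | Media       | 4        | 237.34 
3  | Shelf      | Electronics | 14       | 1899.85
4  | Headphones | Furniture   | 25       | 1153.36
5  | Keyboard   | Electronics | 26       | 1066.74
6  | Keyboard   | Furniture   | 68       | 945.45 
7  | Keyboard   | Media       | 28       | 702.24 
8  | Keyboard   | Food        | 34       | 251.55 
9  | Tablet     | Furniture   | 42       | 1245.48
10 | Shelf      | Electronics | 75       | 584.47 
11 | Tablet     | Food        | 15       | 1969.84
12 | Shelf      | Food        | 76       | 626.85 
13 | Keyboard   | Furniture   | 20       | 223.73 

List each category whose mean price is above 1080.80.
SELECT category, AVG(price)
FROM sales
GROUP BY category
HAVING AVG(price) > 1080.80

Result:
  Electronics: avg=1183.69
  Tools: avg=1823.92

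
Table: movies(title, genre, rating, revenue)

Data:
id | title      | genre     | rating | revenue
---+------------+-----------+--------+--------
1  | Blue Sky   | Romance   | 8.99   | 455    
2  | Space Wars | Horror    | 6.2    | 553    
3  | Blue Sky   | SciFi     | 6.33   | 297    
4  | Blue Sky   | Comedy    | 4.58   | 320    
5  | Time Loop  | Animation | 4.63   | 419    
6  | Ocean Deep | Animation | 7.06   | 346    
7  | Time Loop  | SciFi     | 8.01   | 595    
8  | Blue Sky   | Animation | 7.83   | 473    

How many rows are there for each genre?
SELECT genre, COUNT(*) as count
FROM movies
GROUP BY genre

Result:
  Animation: 3
  Comedy: 1
  Horror: 1
  Romance: 1
  SciFi: 2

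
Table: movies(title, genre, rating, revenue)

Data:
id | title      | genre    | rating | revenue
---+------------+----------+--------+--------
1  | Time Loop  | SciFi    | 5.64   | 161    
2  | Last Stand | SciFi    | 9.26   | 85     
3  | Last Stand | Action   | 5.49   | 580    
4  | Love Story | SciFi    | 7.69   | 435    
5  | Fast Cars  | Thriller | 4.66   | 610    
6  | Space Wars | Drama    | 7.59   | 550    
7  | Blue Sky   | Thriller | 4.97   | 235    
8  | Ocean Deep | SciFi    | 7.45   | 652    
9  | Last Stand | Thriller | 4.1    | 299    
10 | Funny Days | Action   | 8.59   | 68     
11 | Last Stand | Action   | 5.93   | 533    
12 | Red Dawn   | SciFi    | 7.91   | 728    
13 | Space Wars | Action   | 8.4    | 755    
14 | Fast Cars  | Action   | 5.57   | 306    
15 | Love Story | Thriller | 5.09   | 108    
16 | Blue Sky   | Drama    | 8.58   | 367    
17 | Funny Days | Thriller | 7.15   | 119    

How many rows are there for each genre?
SELECT genre, COUNT(*) as count
FROM movies
GROUP BY genre

Result:
  Action: 5
  Drama: 2
  SciFi: 5
  Thriller: 5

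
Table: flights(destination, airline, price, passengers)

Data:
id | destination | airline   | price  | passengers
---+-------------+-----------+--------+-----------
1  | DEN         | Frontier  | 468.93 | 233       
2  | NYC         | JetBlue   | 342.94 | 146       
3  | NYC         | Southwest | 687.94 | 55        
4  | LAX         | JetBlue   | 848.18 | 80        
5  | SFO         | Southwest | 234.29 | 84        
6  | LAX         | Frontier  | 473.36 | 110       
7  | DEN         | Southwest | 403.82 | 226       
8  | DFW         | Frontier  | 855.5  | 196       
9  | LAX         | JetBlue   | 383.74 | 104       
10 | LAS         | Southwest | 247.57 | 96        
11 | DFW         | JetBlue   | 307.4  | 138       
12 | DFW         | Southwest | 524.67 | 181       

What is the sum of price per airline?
SELECT airline, SUM(price) as result
FROM flights
GROUP BY airline

Result:
  Frontier: 1797.79
  JetBlue: 1882.26
  Southwest: 2098.29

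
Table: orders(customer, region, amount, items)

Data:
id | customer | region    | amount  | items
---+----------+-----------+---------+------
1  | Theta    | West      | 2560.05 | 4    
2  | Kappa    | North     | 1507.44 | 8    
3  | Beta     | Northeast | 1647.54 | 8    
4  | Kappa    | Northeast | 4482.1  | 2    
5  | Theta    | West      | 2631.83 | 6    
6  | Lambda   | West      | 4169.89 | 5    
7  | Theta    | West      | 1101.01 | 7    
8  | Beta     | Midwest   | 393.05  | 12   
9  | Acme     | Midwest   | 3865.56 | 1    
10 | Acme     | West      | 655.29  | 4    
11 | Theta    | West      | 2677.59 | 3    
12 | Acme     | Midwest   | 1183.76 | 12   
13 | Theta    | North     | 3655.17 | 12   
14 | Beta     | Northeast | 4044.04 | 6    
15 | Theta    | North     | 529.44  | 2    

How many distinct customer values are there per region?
SELECT region, COUNT(DISTINCT customer)
FROM orders
GROUP BY region

Result:
  Midwest: 2 distinct
  North: 2 distinct
  Northeast: 2 distinct
  West: 3 distinct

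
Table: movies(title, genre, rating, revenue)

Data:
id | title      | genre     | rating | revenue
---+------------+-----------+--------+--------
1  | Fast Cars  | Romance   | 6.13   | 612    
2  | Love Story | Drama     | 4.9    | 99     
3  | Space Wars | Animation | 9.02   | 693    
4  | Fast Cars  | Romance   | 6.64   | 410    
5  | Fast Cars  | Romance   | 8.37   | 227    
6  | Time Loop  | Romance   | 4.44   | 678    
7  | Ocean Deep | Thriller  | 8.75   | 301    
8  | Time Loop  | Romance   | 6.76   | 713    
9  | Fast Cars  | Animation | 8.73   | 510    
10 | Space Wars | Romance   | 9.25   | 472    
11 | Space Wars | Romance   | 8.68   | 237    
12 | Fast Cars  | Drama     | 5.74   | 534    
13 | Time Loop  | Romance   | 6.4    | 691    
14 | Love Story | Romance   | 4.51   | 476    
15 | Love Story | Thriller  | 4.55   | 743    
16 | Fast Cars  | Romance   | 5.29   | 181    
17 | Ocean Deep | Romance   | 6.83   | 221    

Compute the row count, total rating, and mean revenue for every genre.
SELECT genre,
       COUNT(*) as cnt,
       SUM(rating) as total_rating,
       AVG(revenue) as avg_revenue
FROM movies
GROUP BY genre

Result:
  Animation: 2 records, 17.75 total rating, 601.50 avg revenue
  Drama: 2 records, 10.64 total rating, 316.50 avg revenue
  Romance: 11 records, 73.30 total rating, 447.09 avg revenue
  Thriller: 2 records, 13.30 total rating, 522.00 avg revenue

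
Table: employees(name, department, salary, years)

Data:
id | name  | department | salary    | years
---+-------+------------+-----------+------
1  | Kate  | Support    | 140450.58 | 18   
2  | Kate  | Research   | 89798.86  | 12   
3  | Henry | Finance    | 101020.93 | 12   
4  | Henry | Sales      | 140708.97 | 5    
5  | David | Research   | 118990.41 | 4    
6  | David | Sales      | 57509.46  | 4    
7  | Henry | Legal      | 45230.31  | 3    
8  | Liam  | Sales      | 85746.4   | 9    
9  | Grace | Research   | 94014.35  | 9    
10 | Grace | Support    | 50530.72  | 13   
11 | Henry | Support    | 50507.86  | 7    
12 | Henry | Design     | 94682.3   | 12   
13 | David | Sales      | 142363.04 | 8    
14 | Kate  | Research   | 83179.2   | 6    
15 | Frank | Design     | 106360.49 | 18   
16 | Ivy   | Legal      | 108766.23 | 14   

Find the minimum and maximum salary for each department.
SELECT department, MIN(salary), MAX(salary)
FROM employees
GROUP BY department

Result:
  Design: min=94682.30, max=106360.49
  Finance: min=101020.93, max=101020.93
  Legal: min=45230.31, max=108766.23
  Research: min=83179.20, max=118990.41
  Sales: min=57509.46, max=142363.04
  Support: min=50507.86, max=140450.58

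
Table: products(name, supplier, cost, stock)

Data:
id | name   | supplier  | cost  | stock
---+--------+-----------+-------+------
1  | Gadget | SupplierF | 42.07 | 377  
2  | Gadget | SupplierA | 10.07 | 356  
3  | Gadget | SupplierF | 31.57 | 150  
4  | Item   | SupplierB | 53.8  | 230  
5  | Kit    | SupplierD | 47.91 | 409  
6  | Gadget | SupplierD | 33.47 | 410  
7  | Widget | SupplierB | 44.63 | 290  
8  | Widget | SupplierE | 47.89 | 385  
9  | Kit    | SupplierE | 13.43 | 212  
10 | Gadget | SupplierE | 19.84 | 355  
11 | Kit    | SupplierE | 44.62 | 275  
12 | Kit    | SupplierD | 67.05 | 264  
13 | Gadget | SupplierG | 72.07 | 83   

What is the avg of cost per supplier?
SELECT supplier, AVG(cost) as result
FROM products
GROUP BY supplier

Result:
  SupplierA: 10.07
  SupplierB: 49.22
  SupplierD: 49.48
  SupplierE: 31.45
  SupplierF: 36.82
  SupplierG: 72.07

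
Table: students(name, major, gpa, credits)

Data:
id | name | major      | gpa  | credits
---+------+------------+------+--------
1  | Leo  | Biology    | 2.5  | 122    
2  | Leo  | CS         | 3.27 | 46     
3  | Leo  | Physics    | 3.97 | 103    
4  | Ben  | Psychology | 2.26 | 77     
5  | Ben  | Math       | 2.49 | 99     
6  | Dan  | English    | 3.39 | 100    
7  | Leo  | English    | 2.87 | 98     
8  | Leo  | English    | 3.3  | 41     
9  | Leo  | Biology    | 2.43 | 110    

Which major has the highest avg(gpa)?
SELECT major, AVG(gpa) as val
FROM students
GROUP BY major
ORDER BY val DESC
LIMIT 1

Result: Physics with avg(gpa) = 3.97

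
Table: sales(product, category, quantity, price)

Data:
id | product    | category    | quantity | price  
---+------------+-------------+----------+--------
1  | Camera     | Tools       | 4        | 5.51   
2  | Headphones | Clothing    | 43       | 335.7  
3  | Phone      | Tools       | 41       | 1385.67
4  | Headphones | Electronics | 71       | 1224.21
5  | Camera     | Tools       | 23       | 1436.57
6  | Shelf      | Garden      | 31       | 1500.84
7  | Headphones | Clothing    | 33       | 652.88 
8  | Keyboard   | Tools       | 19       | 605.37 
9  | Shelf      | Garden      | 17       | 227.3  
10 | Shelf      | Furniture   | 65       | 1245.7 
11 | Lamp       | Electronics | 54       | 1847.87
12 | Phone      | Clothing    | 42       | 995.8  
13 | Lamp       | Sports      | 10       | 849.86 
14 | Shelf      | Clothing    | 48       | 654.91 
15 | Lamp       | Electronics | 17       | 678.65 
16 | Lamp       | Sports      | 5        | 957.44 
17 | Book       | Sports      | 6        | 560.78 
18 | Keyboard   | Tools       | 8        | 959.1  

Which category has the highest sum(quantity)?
SELECT category, SUM(quantity) as val
FROM sales
GROUP BY category
ORDER BY val DESC
LIMIT 1

Result: Clothing with sum(quantity) = 166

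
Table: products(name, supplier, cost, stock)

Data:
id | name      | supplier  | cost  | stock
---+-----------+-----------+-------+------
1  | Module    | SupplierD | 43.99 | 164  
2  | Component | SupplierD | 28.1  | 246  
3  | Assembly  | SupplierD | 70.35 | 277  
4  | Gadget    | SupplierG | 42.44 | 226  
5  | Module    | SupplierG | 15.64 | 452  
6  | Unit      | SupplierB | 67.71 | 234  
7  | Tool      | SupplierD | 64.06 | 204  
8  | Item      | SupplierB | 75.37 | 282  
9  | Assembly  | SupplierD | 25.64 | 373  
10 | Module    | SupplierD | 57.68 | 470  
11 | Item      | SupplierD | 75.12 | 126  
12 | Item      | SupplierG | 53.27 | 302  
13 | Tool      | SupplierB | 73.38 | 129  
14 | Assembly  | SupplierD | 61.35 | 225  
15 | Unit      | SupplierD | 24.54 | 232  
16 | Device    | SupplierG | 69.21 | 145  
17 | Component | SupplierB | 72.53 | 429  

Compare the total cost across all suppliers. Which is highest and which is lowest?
SELECT supplier, SUM(cost)
FROM products
GROUP BY supplier
ORDER BY SUM(cost)

All groups:
  SupplierG: 180.56
  SupplierB: 288.99
  SupplierD: 450.83

Highest: SupplierD (450.83)
Lowest: SupplierG (180.56)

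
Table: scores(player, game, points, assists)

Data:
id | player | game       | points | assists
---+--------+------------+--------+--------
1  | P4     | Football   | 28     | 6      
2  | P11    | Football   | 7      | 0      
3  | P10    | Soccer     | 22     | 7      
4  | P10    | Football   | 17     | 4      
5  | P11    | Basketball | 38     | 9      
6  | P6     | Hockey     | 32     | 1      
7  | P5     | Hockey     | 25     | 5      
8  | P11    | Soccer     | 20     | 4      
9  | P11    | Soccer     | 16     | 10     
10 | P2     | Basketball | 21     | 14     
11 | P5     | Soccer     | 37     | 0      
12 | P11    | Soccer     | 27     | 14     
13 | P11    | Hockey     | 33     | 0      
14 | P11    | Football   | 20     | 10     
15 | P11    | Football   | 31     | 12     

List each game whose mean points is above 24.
SELECT game, AVG(points)
FROM scores
GROUP BY game
HAVING AVG(points) > 24

Result:
  Basketball: avg=29.50
  Hockey: avg=30.00
  Soccer: avg=24.40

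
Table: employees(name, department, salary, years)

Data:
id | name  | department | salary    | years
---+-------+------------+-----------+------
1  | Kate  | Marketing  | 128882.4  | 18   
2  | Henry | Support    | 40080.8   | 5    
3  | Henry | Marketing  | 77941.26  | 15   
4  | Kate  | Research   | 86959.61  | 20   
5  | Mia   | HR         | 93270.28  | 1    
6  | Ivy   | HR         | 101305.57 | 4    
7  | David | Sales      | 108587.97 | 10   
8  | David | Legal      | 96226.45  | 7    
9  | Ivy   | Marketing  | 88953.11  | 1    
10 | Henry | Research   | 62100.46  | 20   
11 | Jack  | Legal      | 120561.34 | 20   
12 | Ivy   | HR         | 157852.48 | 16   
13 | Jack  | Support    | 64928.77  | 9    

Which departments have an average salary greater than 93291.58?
SELECT department, AVG(salary)
FROM employees
GROUP BY department
HAVING AVG(salary) > 93291.58

Result:
  HR: avg=117476.11
  Legal: avg=108393.90
  Marketing: avg=98592.26
  Sales: avg=108587.97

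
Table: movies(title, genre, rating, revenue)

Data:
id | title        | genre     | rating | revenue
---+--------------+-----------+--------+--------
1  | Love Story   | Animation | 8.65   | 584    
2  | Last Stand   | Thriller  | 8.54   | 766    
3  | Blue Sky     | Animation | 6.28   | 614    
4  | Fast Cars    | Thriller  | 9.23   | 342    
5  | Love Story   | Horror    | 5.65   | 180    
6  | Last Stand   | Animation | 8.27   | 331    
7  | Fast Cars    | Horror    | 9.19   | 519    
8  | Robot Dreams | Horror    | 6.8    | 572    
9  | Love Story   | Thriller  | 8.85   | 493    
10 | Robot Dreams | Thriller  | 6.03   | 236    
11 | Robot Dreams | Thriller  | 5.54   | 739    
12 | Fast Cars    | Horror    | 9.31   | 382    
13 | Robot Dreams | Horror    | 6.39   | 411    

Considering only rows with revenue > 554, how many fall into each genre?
SELECT genre, COUNT(*)
FROM movies
WHERE revenue > 554
GROUP BY genre

Note: WHERE filters rows before grouping.

Result:
  Animation: 2
  Horror: 1
  Thriller: 2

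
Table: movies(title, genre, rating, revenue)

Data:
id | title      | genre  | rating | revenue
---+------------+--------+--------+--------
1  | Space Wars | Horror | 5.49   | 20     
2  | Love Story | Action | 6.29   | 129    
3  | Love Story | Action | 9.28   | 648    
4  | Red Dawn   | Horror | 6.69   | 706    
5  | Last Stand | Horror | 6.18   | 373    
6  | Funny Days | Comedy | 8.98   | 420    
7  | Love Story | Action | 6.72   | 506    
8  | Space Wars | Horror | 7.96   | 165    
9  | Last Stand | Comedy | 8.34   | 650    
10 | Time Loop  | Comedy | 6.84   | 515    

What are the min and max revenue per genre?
SELECT genre, MIN(revenue), MAX(revenue)
FROM movies
GROUP BY genre

Result:
  Action: min=129, max=648
  Comedy: min=420, max=650
  Horror: min=20, max=706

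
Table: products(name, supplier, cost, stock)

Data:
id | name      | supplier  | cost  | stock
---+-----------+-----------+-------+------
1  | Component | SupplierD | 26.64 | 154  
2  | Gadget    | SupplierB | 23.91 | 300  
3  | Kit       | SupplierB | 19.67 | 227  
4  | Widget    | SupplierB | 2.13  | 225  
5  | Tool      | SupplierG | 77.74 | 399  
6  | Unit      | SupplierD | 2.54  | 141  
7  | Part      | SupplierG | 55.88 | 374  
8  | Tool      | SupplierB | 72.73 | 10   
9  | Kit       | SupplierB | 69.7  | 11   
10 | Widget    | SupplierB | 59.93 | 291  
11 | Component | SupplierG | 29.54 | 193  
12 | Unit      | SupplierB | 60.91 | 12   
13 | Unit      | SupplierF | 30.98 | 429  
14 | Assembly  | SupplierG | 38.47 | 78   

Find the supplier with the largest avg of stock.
SELECT supplier, AVG(stock) as val
FROM products
GROUP BY supplier
ORDER BY val DESC
LIMIT 1

Result: SupplierF with avg(stock) = 429.00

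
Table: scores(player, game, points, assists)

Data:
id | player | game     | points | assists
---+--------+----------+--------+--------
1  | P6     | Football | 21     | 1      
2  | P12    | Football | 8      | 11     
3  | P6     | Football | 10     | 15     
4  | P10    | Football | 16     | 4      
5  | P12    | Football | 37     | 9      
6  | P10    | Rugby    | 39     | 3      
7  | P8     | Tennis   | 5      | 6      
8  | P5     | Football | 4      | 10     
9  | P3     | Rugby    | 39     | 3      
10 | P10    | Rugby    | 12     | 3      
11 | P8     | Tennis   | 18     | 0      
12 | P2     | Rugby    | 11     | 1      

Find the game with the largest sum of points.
SELECT game, SUM(points) as val
FROM scores
GROUP BY game
ORDER BY val DESC
LIMIT 1

Result: Rugby with sum(points) = 101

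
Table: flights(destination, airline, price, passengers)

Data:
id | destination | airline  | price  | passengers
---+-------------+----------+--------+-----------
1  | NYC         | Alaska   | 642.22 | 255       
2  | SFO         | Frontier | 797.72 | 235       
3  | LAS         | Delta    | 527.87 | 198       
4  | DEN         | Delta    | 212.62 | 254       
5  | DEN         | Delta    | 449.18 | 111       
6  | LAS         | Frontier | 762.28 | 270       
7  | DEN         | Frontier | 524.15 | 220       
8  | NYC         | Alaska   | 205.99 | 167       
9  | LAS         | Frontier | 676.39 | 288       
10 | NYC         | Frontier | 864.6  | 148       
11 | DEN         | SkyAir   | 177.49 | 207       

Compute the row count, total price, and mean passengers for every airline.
SELECT airline,
       COUNT(*) as cnt,
       SUM(price) as total_price,
       AVG(passengers) as avg_passengers
FROM flights
GROUP BY airline

Result:
  Alaska: 2 records, 848.21 total price, 211.00 avg passengers
  Delta: 3 records, 1189.67 total price, 187.67 avg passengers
  Frontier: 5 records, 3625.14 total price, 232.20 avg passengers
  SkyAir: 1 records, 177.49 total price, 207.00 avg passengers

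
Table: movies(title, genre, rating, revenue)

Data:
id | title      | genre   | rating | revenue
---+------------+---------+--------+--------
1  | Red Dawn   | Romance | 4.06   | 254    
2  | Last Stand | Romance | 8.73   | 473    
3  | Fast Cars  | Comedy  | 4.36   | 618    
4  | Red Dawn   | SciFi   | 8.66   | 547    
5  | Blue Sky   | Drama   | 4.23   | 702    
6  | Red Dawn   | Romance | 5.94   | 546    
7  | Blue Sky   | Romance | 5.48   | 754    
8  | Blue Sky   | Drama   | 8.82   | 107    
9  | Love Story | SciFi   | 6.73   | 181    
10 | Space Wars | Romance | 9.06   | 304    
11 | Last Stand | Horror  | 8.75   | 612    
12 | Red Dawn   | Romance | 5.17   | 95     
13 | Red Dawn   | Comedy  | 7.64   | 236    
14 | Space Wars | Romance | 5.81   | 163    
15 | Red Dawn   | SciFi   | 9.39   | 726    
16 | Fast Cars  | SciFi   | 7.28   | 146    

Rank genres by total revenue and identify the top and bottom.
SELECT genre, SUM(revenue)
FROM movies
GROUP BY genre
ORDER BY SUM(revenue)

All groups:
  Horror: 612
  Drama: 809
  Comedy: 854
  SciFi: 1600
  Romance: 2589

Highest: Romance (2589)
Lowest: Horror (612)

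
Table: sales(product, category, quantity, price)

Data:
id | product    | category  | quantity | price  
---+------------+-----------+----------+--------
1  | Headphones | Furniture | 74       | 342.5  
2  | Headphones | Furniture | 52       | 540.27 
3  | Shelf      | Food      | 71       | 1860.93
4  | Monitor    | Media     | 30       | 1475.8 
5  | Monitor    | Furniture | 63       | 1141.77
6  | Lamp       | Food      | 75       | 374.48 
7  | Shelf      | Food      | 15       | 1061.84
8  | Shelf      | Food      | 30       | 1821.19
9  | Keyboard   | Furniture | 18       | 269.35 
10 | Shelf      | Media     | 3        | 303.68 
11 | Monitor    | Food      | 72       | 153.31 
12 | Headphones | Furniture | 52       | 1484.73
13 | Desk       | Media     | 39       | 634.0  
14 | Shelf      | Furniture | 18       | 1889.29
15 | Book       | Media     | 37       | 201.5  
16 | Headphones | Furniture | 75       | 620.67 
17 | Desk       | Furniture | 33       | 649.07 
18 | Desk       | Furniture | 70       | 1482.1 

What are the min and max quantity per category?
SELECT category, MIN(quantity), MAX(quantity)
FROM sales
GROUP BY category

Result:
  Food: min=15, max=75
  Furniture: min=18, max=75
  Media: min=3, max=39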